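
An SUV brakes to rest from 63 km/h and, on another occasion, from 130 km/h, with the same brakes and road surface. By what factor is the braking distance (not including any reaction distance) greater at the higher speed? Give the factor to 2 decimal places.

Factor ≈ 4.26

Braking distance d = v²/(2a), so with a fixed, d ∝ v².
Factor = (130/63)² = 2.0635² = 4.2580.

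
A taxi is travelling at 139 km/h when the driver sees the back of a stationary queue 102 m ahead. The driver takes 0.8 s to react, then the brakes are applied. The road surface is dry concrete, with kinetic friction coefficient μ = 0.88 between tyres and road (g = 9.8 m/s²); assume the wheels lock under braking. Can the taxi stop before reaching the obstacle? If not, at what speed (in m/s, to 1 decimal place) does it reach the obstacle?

No — it strikes the obstacle at 16.3 m/s

139 km/h ÷ 3.6 = 38.6111 m/s.
a = μg = 0.88 × 9.8 = 8.624 m/s².
Reaction distance = 38.6111 × 0.8 = 30.889 m.
Braking distance needed to stop: v²/(2a) = 1490.817 / 17.248 = 86.434 m, so total needed = 30.889 + 86.434 = 117.323 m > 102 m — it cannot stop.
Distance remaining when braking begins: 102 − 30.889 = 71.111 m.
v² = v₀² − 2a·d = 1490.817 − 2 × 8.624 × 71.111 = 264.294 m²/s².
v = √264.294 = 16.257 m/s.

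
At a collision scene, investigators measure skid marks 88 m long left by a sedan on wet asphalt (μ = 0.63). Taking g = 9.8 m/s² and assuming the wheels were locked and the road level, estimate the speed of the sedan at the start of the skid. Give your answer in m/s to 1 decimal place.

Deceleration a = μg = 0.63 × 9.8 = 6.174 m/s².
v = √(2a·d) = √(2 × 6.174 × 88) = √1086.624 = 32.9640 m/s.

Initial speed ≈ 33.0 m/s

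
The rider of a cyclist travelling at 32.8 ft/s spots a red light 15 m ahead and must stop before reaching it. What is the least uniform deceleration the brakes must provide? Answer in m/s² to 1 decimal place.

32.8 ft/s × 0.3048 = 9.9974 m/s.
v² = 2a·d ⇒ a = v²/(2d) = 9.9974² / (2 × 15.000) = 99.948 / 30.000 = 3.3316 m/s².

Required deceleration ≈ 3.3 m/s²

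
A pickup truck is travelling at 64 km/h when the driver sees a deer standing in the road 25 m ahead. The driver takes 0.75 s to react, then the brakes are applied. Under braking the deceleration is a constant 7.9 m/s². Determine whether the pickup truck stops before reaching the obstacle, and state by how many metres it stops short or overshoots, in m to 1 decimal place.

No — it overshoots by 8.3 m

64 km/h ÷ 3.6 = 17.7778 m/s.
Reaction distance = 17.7778 × 0.75 = 13.333 m.
Braking distance = v²/(2a) = 316.050 / 15.800 = 20.003 m.
Total stopping distance = 13.333 + 20.003 = 33.336 m, vs 25 m available — it cannot stop in time and overshoots by 33.336 − 25 = 8.336 m.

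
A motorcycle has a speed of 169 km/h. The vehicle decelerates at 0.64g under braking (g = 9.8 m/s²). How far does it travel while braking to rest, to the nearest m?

169 km/h ÷ 3.6 = 46.9444 m/s.
a = 0.64 × 9.8 = 6.272 m/s².
Braking distance = v²/(2a) = 46.9444² / (2 × 6.272) = 2203.777 / 12.544 = 175.684 m.

Braking distance ≈ 176 m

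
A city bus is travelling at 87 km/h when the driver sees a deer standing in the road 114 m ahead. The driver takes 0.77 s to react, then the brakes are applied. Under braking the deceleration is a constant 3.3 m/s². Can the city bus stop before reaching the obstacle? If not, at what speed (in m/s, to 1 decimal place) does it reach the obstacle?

Yes — it stops about 6.9 m short of the obstacle, so it never reaches it

87 km/h ÷ 3.6 = 24.1667 m/s.
Reaction distance = 24.1667 × 0.77 = 18.608 m.
Braking distance = v²/(2a) = 584.029 / 6.600 = 88.489 m.
Total stopping distance = 18.608 + 88.489 = 107.097 m, vs 114 m available — it stops with 114 − 107.097 = 6.903 m to spare.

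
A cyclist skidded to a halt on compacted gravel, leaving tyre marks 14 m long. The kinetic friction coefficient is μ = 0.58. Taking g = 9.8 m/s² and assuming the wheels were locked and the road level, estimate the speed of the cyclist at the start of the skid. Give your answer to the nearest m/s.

Deceleration a = μg = 0.58 × 9.8 = 5.684 m/s².
v = √(2a·d) = √(2 × 5.684 × 14) = √159.152 = 12.6155 m/s.

Initial speed ≈ 13 m/s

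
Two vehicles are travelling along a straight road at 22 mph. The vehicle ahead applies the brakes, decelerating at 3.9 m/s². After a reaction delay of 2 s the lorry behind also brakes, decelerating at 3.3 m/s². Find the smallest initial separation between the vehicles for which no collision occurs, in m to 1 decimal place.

22 mph × 0.44704 = 9.8349 m/s.
Leader travels v²/(2a_L) = 96.725 / 7.800 = 12.401 m before stopping.
Follower covers v·t_r = 9.8349 × 2 = 19.670 m while reacting, then v²/(2a_F) = 96.725 / 6.600 = 14.655 m while braking, for a total of 19.670 + 14.655 = 34.325 m.
Since a_F ≤ a_L and the follower starts braking later, the follower is never slower than the leader, so the closest approach is when both have stopped.
Minimum gap = 34.325 − 12.401 = 21.924 m.

Minimum gap ≈ 21.9 m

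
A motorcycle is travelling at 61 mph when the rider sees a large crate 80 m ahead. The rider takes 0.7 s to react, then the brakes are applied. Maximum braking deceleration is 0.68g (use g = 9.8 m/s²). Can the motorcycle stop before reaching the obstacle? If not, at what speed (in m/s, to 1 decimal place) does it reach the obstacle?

Yes — it stops about 5.1 m short of the obstacle, so it never reaches it

61 mph × 0.44704 = 27.2694 m/s.
a = 0.68 × 9.8 = 6.664 m/s².
Reaction distance = 27.2694 × 0.7 = 19.089 m.
Braking distance = v²/(2a) = 743.620 / 13.328 = 55.794 m.
Total stopping distance = 19.089 + 55.794 = 74.883 m, vs 80 m available — it stops with 80 − 74.883 = 5.117 m to spare.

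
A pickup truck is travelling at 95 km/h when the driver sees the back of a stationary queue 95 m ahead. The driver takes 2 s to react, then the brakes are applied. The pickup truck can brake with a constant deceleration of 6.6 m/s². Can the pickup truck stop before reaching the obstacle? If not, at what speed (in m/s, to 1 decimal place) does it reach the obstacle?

95 km/h ÷ 3.6 = 26.3889 m/s.
Reaction distance = 26.3889 × 2 = 52.778 m.
Braking distance needed to stop: v²/(2a) = 696.374 / 13.200 = 52.756 m, so total needed = 52.778 + 52.756 = 105.534 m > 95 m — it cannot stop.
Distance remaining when braking begins: 95 − 52.778 = 42.222 m.
v² = v₀² − 2a·d = 696.374 − 2 × 6.600 × 42.222 = 139.044 m²/s².
v = √139.044 = 11.792 m/s.

No — it strikes the obstacle at 11.8 m/s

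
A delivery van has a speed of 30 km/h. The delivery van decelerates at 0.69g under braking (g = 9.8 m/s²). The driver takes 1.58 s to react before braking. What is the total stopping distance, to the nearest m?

30 km/h ÷ 3.6 = 8.3333 m/s.
a = 0.69 × 9.8 = 6.762 m/s².
Reaction distance = v·t_r = 8.3333 × 1.58 = 13.167 m.
Braking distance = v²/(2a) = 8.3333² / (2 × 6.762) = 69.444 / 13.524 = 5.135 m.
Total = 13.167 + 5.135 = 18.302 m.

Total stopping distance ≈ 18 m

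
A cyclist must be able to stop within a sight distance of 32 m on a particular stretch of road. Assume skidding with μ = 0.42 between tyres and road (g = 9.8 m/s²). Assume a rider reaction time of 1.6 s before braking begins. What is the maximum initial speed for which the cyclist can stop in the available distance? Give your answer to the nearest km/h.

Maximum speed ≈ 39 km/h

a = μg = 0.42 × 9.8 = 4.116 m/s².
Stopping distance: v·t_r + v²/(2a) = 32 with t_r = 1.6 s and a = 4.116 m/s².
So v² + 13.171 v − 263.42 = 0.
Positive root: v = −a·t_r + √((a·t_r)² + 2a·d) = −6.586 + √(43.375 + 263.42) = 10.9296 m/s.
10.9296 m/s × 3.6 = 39.347 km/h.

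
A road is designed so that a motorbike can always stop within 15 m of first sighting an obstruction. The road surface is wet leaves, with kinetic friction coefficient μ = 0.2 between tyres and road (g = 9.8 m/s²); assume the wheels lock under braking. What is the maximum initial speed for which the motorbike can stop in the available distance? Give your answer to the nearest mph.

Maximum speed ≈ 17 mph

a = μg = 0.2 × 9.8 = 1.960 m/s².
v²/(2a) = d ⇒ v = √(2 × 1.960 × 15) = √58.80 = 7.6681 m/s.
7.6681 m/s ÷ 0.44704 = 17.153 mph.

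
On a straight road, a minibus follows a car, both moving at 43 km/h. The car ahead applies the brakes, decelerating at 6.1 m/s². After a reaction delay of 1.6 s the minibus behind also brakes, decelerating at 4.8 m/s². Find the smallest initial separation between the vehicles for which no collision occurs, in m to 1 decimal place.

43 km/h ÷ 3.6 = 11.9444 m/s.
Leader travels v²/(2a_L) = 142.669 / 12.200 = 11.694 m before stopping.
Follower covers v·t_r = 11.9444 × 1.6 = 19.111 m while reacting, then v²/(2a_F) = 142.669 / 9.600 = 14.861 m while braking, for a total of 19.111 + 14.861 = 33.972 m.
Since a_F ≤ a_L and the follower starts braking later, the follower is never slower than the leader, so the closest approach is when both have stopped.
Minimum gap = 33.972 − 11.694 = 22.278 m.

Minimum gap ≈ 22.3 m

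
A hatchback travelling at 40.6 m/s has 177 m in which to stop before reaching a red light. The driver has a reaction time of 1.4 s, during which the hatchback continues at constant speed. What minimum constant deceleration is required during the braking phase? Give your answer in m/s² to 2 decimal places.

Distance covered during reaction = 40.6000 × 1.4 = 56.840 m.
Distance available for braking: 177 − 56.840 = 120.160 m.
v² = 2a·d ⇒ a = v²/(2d) = 40.6000² / (2 × 120.160) = 1648.360 / 240.320 = 6.8590 m/s².

Required deceleration ≈ 6.86 m/s²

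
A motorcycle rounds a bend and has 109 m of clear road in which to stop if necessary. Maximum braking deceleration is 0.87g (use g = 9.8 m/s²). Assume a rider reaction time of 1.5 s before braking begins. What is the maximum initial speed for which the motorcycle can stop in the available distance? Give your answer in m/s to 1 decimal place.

Maximum speed ≈ 32.2 m/s

a = 0.87 × 9.8 = 8.526 m/s².
Stopping distance: v·t_r + v²/(2a) = 109 with t_r = 1.5 s and a = 8.526 m/s².
So v² + 25.578 v − 1858.67 = 0.
Positive root: v = −a·t_r + √((a·t_r)² + 2a·d) = −12.789 + √(163.559 + 1858.67) = 32.1802 m/s.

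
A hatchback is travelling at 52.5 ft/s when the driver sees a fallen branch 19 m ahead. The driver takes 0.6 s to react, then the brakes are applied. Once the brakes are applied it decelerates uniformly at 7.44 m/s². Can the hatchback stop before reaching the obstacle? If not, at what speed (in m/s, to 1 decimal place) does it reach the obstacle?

52.5 ft/s × 0.3048 = 16.0020 m/s.
Reaction distance = 16.0020 × 0.6 = 9.601 m.
Braking distance needed to stop: v²/(2a) = 256.064 / 14.880 = 17.209 m, so total needed = 9.601 + 17.209 = 26.810 m > 19 m — it cannot stop.
Distance remaining when braking begins: 19 − 9.601 = 9.399 m.
v² = v₀² − 2a·d = 256.064 − 2 × 7.440 × 9.399 = 116.207 m²/s².
v = √116.207 = 10.780 m/s.

No — it strikes the obstacle at 10.8 m/s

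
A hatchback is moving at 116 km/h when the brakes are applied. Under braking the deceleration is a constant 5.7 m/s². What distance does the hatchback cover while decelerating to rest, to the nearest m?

116 km/h ÷ 3.6 = 32.2222 m/s.
Braking distance = v²/(2a) = 32.2222² / (2 × 5.700) = 1038.270 / 11.400 = 91.076 m.

Braking distance ≈ 91 m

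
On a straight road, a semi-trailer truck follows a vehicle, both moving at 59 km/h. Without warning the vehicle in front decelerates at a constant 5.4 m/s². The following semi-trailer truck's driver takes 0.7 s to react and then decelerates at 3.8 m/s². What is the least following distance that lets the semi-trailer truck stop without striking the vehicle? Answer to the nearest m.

59 km/h ÷ 3.6 = 16.3889 m/s.
Leader travels v²/(2a_L) = 268.596 / 10.800 = 24.870 m before stopping.
Follower covers v·t_r = 16.3889 × 0.7 = 11.472 m while reacting, then v²/(2a_F) = 268.596 / 7.600 = 35.342 m while braking, for a total of 11.472 + 35.342 = 46.814 m.
Since a_F ≤ a_L and the follower starts braking later, the follower is never slower than the leader, so the closest approach is when both have stopped.
Minimum gap = 46.814 − 24.870 = 21.944 m.

Minimum gap ≈ 22 m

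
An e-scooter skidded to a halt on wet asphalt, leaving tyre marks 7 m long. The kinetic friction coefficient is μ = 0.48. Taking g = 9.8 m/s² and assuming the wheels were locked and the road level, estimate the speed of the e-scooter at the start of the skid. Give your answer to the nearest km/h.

Initial speed ≈ 29 km/h

Deceleration a = μg = 0.48 × 9.8 = 4.704 m/s².
v = √(2a·d) = √(2 × 4.704 × 7) = √65.856 = 8.1152 m/s.
= 8.1152 × 3.6 = 29.215 km/h.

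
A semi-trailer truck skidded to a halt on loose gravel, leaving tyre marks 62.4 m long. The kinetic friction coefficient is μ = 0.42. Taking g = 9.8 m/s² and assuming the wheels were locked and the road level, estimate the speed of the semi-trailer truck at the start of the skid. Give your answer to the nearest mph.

Initial speed ≈ 51 mph

Deceleration a = μg = 0.42 × 9.8 = 4.116 m/s².
v = √(2a·d) = √(2 × 4.116 × 62.4) = √513.677 = 22.6644 m/s.
= 22.6644 ÷ 0.44704 = 50.699 mph.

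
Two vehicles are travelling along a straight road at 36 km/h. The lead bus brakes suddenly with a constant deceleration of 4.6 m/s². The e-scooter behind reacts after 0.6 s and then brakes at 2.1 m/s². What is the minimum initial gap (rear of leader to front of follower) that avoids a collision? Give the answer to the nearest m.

Minimum gap ≈ 19 m

36 km/h ÷ 3.6 = 10.0000 m/s.
Leader travels v²/(2a_L) = 100.000 / 9.200 = 10.870 m before stopping.
Follower covers v·t_r = 10.0000 × 0.6 = 6.000 m while reacting, then v²/(2a_F) = 100.000 / 4.200 = 23.810 m while braking, for a total of 6.000 + 23.810 = 29.810 m.
Since a_F ≤ a_L and the follower starts braking later, the follower is never slower than the leader, so the closest approach is when both have stopped.
Minimum gap = 29.810 − 10.870 = 18.940 m.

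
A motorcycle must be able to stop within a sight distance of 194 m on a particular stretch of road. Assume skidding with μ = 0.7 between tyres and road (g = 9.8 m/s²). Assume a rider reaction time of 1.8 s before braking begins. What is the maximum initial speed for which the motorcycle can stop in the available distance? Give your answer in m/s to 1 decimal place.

a = μg = 0.7 × 9.8 = 6.860 m/s².
Stopping distance: v·t_r + v²/(2a) = 194 with t_r = 1.8 s and a = 6.860 m/s².
So v² + 24.696 v − 2661.68 = 0.
Positive root: v = −a·t_r + √((a·t_r)² + 2a·d) = −12.348 + √(152.473 + 2661.68) = 40.7006 m/s.

Maximum speed ≈ 40.7 m/s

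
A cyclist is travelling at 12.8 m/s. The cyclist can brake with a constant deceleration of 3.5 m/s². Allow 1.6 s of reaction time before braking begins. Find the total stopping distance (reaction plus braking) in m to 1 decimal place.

Total stopping distance ≈ 43.9 m

Reaction distance = v·t_r = 12.8000 × 1.6 = 20.480 m.
Braking distance = v²/(2a) = 12.8000² / (2 × 3.500) = 163.840 / 7.000 = 23.406 m.
Total = 20.480 + 23.406 = 43.886 m.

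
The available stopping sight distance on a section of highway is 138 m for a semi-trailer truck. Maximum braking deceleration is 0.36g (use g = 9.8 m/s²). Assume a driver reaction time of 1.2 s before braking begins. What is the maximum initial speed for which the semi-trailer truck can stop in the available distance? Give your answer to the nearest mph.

Maximum speed ≈ 61 mph

a = 0.36 × 9.8 = 3.528 m/s².
Stopping distance: v·t_r + v²/(2a) = 138 with t_r = 1.2 s and a = 3.528 m/s².
So v² + 8.467 v − 973.73 = 0.
Positive root: v = −a·t_r + √((a·t_r)² + 2a·d) = −4.234 + √(17.927 + 973.73) = 27.2566 m/s.
27.2566 m/s ÷ 0.44704 = 60.971 mph.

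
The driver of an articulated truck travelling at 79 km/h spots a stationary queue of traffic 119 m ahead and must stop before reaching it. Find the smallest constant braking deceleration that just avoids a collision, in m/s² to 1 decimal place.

Required deceleration ≈ 2.0 m/s²

79 km/h ÷ 3.6 = 21.9444 m/s.
v² = 2a·d ⇒ a = v²/(2d) = 21.9444² / (2 × 119.000) = 481.557 / 238.000 = 2.0233 m/s².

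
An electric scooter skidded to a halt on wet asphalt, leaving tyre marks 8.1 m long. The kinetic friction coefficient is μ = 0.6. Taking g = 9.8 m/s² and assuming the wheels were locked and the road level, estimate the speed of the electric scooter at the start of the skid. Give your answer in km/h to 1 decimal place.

Deceleration a = μg = 0.6 × 9.8 = 5.880 m/s².
v = √(2a·d) = √(2 × 5.880 × 8.1) = √95.256 = 9.7599 m/s.
= 9.7599 × 3.6 = 35.136 km/h.

Initial speed ≈ 35.1 km/h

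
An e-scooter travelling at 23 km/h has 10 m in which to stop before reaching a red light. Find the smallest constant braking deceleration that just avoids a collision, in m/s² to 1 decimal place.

23 km/h ÷ 3.6 = 6.3889 m/s.
v² = 2a·d ⇒ a = v²/(2d) = 6.3889² / (2 × 10.000) = 40.818 / 20.000 = 2.0409 m/s².

Required deceleration ≈ 2.0 m/s²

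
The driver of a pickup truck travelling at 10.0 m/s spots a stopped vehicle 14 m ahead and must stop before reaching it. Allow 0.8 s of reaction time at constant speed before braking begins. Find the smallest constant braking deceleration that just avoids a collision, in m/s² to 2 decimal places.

Distance covered during reaction = 10.0000 × 0.8 = 8.000 m.
Distance available for braking: 14 − 8.000 = 6.000 m.
v² = 2a·d ⇒ a = v²/(2d) = 10.0000² / (2 × 6.000) = 100.000 / 12.000 = 8.3333 m/s².

Required deceleration ≈ 8.33 m/s²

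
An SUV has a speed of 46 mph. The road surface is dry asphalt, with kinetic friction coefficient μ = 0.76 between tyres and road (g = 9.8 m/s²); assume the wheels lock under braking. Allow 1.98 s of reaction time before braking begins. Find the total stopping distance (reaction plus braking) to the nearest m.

46 mph × 0.44704 = 20.5638 m/s.
a = μg = 0.76 × 9.8 = 7.448 m/s².
Reaction distance = v·t_r = 20.5638 × 1.98 = 40.716 m.
Braking distance = v²/(2a) = 20.5638² / (2 × 7.448) = 422.870 / 14.896 = 28.388 m.
Total = 40.716 + 28.388 = 69.104 m.

Total stopping distance ≈ 69 m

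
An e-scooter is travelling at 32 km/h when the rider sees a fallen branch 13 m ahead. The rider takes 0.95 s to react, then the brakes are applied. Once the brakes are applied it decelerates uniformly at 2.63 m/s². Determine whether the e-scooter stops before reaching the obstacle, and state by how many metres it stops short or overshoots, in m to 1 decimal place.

32 km/h ÷ 3.6 = 8.8889 m/s.
Reaction distance = 8.8889 × 0.95 = 8.444 m.
Braking distance = v²/(2a) = 79.013 / 5.260 = 15.021 m.
Total stopping distance = 8.444 + 15.021 = 23.465 m, vs 13 m available — it cannot stop in time and overshoots by 23.465 − 13 = 10.465 m.

No — it overshoots by 10.5 m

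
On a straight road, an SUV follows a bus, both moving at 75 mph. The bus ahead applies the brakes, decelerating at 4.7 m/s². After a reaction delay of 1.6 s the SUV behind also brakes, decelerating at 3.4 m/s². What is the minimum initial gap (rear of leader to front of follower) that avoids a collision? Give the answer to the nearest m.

Minimum gap ≈ 99 m

75 mph × 0.44704 = 33.5280 m/s.
Leader travels v²/(2a_L) = 1124.127 / 9.400 = 119.588 m before stopping.
Follower covers v·t_r = 33.5280 × 1.6 = 53.645 m while reacting, then v²/(2a_F) = 1124.127 / 6.800 = 165.313 m while braking, for a total of 53.645 + 165.313 = 218.958 m.
Since a_F ≤ a_L and the follower starts braking later, the follower is never slower than the leader, so the closest approach is when both have stopped.
Minimum gap = 218.958 − 119.588 = 99.370 m.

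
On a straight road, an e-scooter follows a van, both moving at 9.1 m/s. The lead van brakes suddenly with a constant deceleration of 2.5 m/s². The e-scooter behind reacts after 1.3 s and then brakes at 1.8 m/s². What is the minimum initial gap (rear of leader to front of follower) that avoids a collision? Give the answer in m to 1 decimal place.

Leader travels v²/(2a_L) = 82.810 / 5.000 = 16.562 m before stopping.
Follower covers v·t_r = 9.1000 × 1.3 = 11.830 m while reacting, then v²/(2a_F) = 82.810 / 3.600 = 23.003 m while braking, for a total of 11.830 + 23.003 = 34.833 m.
Since a_F ≤ a_L and the follower starts braking later, the follower is never slower than the leader, so the closest approach is when both have stopped.
Minimum gap = 34.833 − 16.562 = 18.271 m.

Minimum gap ≈ 18.3 m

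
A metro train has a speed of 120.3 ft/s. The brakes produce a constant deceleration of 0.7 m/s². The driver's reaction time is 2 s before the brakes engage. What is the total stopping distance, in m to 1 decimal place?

120.3 ft/s × 0.3048 = 36.6674 m/s.
Reaction distance = v·t_r = 36.6674 × 2 = 73.335 m.
Braking distance = v²/(2a) = 36.6674² / (2 × 0.700) = 1344.498 / 1.400 = 960.356 m.
Total = 73.335 + 960.356 = 1033.691 m.

Total stopping distance ≈ 1033.7 m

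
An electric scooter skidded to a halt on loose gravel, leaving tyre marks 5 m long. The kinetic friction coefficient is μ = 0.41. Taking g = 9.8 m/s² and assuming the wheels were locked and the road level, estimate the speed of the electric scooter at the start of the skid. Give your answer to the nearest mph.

Deceleration a = μg = 0.41 × 9.8 = 4.018 m/s².
v = √(2a·d) = √(2 × 4.018 × 5) = √40.180 = 6.3388 m/s.
= 6.3388 ÷ 0.44704 = 14.179 mph.

Initial speed ≈ 14 mph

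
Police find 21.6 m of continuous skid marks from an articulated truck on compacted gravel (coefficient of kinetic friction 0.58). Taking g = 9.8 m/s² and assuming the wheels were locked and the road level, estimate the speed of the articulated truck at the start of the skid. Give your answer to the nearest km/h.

Deceleration a = μg = 0.58 × 9.8 = 5.684 m/s².
v = √(2a·d) = √(2 × 5.684 × 21.6) = √245.549 = 15.6700 m/s.
= 15.6700 × 3.6 = 56.412 km/h.

Initial speed ≈ 56 km/h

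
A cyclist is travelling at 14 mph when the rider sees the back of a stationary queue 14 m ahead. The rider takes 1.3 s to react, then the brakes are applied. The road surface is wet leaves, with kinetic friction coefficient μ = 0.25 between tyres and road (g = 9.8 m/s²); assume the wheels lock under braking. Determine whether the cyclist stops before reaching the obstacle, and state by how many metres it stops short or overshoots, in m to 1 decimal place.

No — it overshoots by 2.1 m

14 mph × 0.44704 = 6.2586 m/s.
a = μg = 0.25 × 9.8 = 2.450 m/s².
Reaction distance = 6.2586 × 1.3 = 8.136 m.
Braking distance = v²/(2a) = 39.170 / 4.900 = 7.994 m.
Total stopping distance = 8.136 + 7.994 = 16.130 m, vs 14 m available — it cannot stop in time and overshoots by 16.130 − 14 = 2.130 m.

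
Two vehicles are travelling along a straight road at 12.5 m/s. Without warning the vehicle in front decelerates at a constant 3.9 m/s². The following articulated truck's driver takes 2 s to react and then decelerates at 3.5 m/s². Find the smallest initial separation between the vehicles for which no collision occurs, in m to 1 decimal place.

Leader travels v²/(2a_L) = 156.250 / 7.800 = 20.032 m before stopping.
Follower covers v·t_r = 12.5000 × 2 = 25.000 m while reacting, then v²/(2a_F) = 156.250 / 7.000 = 22.321 m while braking, for a total of 25.000 + 22.321 = 47.321 m.
Since a_F ≤ a_L and the follower starts braking later, the follower is never slower than the leader, so the closest approach is when both have stopped.
Minimum gap = 47.321 − 20.032 = 27.289 m.

Minimum gap ≈ 27.3 m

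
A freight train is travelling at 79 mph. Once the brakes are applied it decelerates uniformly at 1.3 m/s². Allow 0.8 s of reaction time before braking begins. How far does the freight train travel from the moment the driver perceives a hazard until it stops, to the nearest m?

79 mph × 0.44704 = 35.3162 m/s.
Reaction distance = v·t_r = 35.3162 × 0.8 = 28.253 m.
Braking distance = v²/(2a) = 35.3162² / (2 × 1.300) = 1247.234 / 2.600 = 479.705 m.
Total = 28.253 + 479.705 = 507.958 m.

Total stopping distance ≈ 508 m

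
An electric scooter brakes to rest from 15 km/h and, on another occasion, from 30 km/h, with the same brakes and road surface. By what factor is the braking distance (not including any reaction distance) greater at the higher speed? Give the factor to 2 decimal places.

Factor ≈ 4.00

Braking distance d = v²/(2a), so with a fixed, d ∝ v².
Factor = (30/15)² = 2.0000² = 4.0000.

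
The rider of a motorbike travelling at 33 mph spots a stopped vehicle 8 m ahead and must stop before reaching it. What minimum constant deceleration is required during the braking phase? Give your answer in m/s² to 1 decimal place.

33 mph × 0.44704 = 14.7523 m/s.
v² = 2a·d ⇒ a = v²/(2d) = 14.7523² / (2 × 8.000) = 217.630 / 16.000 = 13.6019 m/s².

Required deceleration ≈ 13.6 m/s²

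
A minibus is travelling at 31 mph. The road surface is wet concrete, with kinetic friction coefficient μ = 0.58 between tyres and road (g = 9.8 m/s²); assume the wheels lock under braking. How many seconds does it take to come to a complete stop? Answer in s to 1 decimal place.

31 mph × 0.44704 = 13.8582 m/s.
a = μg = 0.58 × 9.8 = 5.684 m/s².
Braking time = v/a = 13.8582 / 5.684 = 2.438 s.

Braking time ≈ 2.4 s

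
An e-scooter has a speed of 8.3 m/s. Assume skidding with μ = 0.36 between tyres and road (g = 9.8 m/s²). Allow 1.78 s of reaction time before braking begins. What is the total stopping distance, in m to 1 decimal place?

Total stopping distance ≈ 24.5 m

a = μg = 0.36 × 9.8 = 3.528 m/s².
Reaction distance = v·t_r = 8.3000 × 1.78 = 14.774 m.
Braking distance = v²/(2a) = 8.3000² / (2 × 3.528) = 68.890 / 7.056 = 9.763 m.
Total = 14.774 + 9.763 = 24.537 m.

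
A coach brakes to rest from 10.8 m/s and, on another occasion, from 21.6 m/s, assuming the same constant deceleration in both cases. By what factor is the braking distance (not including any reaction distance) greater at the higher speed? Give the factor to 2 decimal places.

Braking distance d = v²/(2a), so with a fixed, d ∝ v².
Factor = (21.6/10.8)² = 2.0000² = 4.0000.

Factor ≈ 4.00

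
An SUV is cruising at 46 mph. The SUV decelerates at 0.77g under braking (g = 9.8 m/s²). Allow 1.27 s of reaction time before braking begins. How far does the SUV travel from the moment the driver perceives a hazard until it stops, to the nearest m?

Total stopping distance ≈ 54 m

46 mph × 0.44704 = 20.5638 m/s.
a = 0.77 × 9.8 = 7.546 m/s².
Reaction distance = v·t_r = 20.5638 × 1.27 = 26.116 m.
Braking distance = v²/(2a) = 20.5638² / (2 × 7.546) = 422.870 / 15.092 = 28.019 m.
Total = 26.116 + 28.019 = 54.135 m.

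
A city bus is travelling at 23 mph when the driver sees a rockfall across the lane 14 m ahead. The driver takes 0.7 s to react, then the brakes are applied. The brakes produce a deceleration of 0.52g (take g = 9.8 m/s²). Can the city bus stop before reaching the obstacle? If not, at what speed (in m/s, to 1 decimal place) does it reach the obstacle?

23 mph × 0.44704 = 10.2819 m/s.
a = 0.52 × 9.8 = 5.096 m/s².
Reaction distance = 10.2819 × 0.7 = 7.197 m.
Braking distance needed to stop: v²/(2a) = 105.717 / 10.192 = 10.373 m, so total needed = 7.197 + 10.373 = 17.570 m > 14 m — it cannot stop.
Distance remaining when braking begins: 14 − 7.197 = 6.803 m.
v² = v₀² − 2a·d = 105.717 − 2 × 5.096 × 6.803 = 36.381 m²/s².
v = √36.381 = 6.032 m/s.

No — it strikes the obstacle at 6.0 m/s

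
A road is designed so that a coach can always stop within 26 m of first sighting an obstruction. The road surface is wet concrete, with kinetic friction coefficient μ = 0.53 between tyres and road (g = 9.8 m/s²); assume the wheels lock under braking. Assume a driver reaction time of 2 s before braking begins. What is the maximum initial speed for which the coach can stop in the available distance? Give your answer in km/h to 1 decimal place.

Maximum speed ≈ 32.6 km/h

a = μg = 0.53 × 9.8 = 5.194 m/s².
Stopping distance: v·t_r + v²/(2a) = 26 with t_r = 2 s and a = 5.194 m/s².
So v² + 20.776 v − 270.09 = 0.
Positive root: v = −a·t_r + √((a·t_r)² + 2a·d) = −10.388 + √(107.911 + 270.09) = 9.0542 m/s.
9.0542 m/s × 3.6 = 32.595 km/h.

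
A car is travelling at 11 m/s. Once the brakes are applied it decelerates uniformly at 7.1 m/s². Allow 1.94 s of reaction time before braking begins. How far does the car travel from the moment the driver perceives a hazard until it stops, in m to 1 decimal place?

Reaction distance = v·t_r = 11.0000 × 1.94 = 21.340 m.
Braking distance = v²/(2a) = 11.0000² / (2 × 7.100) = 121.000 / 14.200 = 8.521 m.
Total = 21.340 + 8.521 = 29.861 m.

Total stopping distance ≈ 29.9 m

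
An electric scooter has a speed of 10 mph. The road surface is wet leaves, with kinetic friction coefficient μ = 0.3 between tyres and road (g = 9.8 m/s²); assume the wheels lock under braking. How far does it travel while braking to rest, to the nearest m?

Braking distance ≈ 3 m

10 mph × 0.44704 = 4.4704 m/s.
a = μg = 0.3 × 9.8 = 2.940 m/s².
Braking distance = v²/(2a) = 4.4704² / (2 × 2.940) = 19.984 / 5.880 = 3.399 m.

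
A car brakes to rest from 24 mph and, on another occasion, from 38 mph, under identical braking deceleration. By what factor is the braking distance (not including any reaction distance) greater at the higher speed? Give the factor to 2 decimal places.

Braking distance d = v²/(2a), so with a fixed, d ∝ v².
Factor = (38/24)² = 1.5833² = 2.5068.

Factor ≈ 2.51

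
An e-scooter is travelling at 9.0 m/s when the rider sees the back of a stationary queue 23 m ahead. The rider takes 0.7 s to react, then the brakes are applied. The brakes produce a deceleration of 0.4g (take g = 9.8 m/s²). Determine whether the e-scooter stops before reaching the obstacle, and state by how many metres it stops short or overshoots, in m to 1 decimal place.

Yes — it stops 6.4 m short of the obstacle

a = 0.4 × 9.8 = 3.920 m/s².
Reaction distance = 9.0000 × 0.7 = 6.300 m.
Braking distance = v²/(2a) = 81.000 / 7.840 = 10.332 m.
Total stopping distance = 6.300 + 10.332 = 16.632 m, vs 23 m available — it stops with 23 − 16.632 = 6.368 m to spare.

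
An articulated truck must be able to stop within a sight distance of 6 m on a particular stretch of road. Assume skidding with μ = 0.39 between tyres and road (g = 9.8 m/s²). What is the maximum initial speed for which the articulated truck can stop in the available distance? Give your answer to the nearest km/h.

a = μg = 0.39 × 9.8 = 3.822 m/s².
v²/(2a) = d ⇒ v = √(2 × 3.822 × 6) = √45.86 = 6.7720 m/s.
6.7720 m/s × 3.6 = 24.379 km/h.

Maximum speed ≈ 24 km/h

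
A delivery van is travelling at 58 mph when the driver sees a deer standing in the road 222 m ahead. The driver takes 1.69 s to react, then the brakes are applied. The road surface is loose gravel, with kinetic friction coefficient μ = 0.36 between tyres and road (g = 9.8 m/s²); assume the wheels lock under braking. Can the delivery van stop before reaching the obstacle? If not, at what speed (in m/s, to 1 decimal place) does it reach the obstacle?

58 mph × 0.44704 = 25.9283 m/s.
a = μg = 0.36 × 9.8 = 3.528 m/s².
Reaction distance = 25.9283 × 1.69 = 43.819 m.
Braking distance = v²/(2a) = 672.277 / 7.056 = 95.277 m.
Total stopping distance = 43.819 + 95.277 = 139.096 m, vs 222 m available — it stops with 222 − 139.096 = 82.904 m to spare.

Yes — it stops about 82.9 m short of the obstacle, so it never reaches it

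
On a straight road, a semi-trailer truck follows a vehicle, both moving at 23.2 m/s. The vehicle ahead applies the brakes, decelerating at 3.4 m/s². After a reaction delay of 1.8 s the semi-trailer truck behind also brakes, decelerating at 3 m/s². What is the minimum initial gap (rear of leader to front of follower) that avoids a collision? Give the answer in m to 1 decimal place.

Minimum gap ≈ 52.3 m

Leader travels v²/(2a_L) = 538.240 / 6.800 = 79.153 m before stopping.
Follower covers v·t_r = 23.2000 × 1.8 = 41.760 m while reacting, then v²/(2a_F) = 538.240 / 6.000 = 89.707 m while braking, for a total of 41.760 + 89.707 = 131.467 m.
Since a_F ≤ a_L and the follower starts braking later, the follower is never slower than the leader, so the closest approach is when both have stopped.
Minimum gap = 131.467 − 79.153 = 52.314 m.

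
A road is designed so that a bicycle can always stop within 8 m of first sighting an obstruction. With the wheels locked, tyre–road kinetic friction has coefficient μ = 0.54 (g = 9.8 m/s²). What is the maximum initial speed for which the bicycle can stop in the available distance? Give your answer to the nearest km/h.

Maximum speed ≈ 33 km/h

a = μg = 0.54 × 9.8 = 5.292 m/s².
v²/(2a) = d ⇒ v = √(2 × 5.292 × 8) = √84.67 = 9.2016 m/s.
9.2016 m/s × 3.6 = 33.126 km/h.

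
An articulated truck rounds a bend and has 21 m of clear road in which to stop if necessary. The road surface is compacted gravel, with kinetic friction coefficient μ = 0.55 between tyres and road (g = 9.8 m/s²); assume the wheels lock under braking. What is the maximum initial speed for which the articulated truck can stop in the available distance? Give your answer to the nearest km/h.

Maximum speed ≈ 54 km/h

a = μg = 0.55 × 9.8 = 5.390 m/s².
v²/(2a) = d ⇒ v = √(2 × 5.390 × 21) = √226.38 = 15.0459 m/s.
15.0459 m/s × 3.6 = 54.165 km/h.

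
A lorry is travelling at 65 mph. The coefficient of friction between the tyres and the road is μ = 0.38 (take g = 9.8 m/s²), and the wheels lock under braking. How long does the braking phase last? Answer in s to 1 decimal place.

65 mph × 0.44704 = 29.0576 m/s.
a = μg = 0.38 × 9.8 = 3.724 m/s².
Braking time = v/a = 29.0576 / 3.724 = 7.803 s.

Braking time ≈ 7.8 s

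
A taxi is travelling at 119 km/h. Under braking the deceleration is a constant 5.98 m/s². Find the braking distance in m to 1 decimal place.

119 km/h ÷ 3.6 = 33.0556 m/s.
Braking distance = v²/(2a) = 33.0556² / (2 × 5.980) = 1092.673 / 11.960 = 91.361 m.

Braking distance ≈ 91.4 m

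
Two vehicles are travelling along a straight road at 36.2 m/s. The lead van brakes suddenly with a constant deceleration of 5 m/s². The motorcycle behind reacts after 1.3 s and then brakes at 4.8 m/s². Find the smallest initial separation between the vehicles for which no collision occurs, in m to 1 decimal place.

Leader travels v²/(2a_L) = 1310.440 / 10.000 = 131.044 m before stopping.
Follower covers v·t_r = 36.2000 × 1.3 = 47.060 m while reacting, then v²/(2a_F) = 1310.440 / 9.600 = 136.504 m while braking, for a total of 47.060 + 136.504 = 183.564 m.
Since a_F ≤ a_L and the follower starts braking later, the follower is never slower than the leader, so the closest approach is when both have stopped.
Minimum gap = 183.564 − 131.044 = 52.520 m.

Minimum gap ≈ 52.5 m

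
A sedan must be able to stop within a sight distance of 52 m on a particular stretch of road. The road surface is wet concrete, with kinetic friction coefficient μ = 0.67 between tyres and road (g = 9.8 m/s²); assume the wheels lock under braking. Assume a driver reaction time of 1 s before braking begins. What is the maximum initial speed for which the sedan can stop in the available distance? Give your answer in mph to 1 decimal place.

Maximum speed ≈ 45.6 mph

a = μg = 0.67 × 9.8 = 6.566 m/s².
Stopping distance: v·t_r + v²/(2a) = 52 with t_r = 1 s and a = 6.566 m/s².
So v² + 13.132 v − 682.86 = 0.
Positive root: v = −a·t_r + √((a·t_r)² + 2a·d) = −6.566 + √(43.112 + 682.86) = 20.3779 m/s.
20.3779 m/s ÷ 0.44704 = 45.584 mph.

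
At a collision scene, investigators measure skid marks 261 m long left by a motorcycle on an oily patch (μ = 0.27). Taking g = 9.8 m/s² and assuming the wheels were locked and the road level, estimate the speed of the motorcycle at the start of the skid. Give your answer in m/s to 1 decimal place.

Deceleration a = μg = 0.27 × 9.8 = 2.646 m/s².
v = √(2a·d) = √(2 × 2.646 × 261) = √1381.212 = 37.1647 m/s.

Initial speed ≈ 37.2 m/s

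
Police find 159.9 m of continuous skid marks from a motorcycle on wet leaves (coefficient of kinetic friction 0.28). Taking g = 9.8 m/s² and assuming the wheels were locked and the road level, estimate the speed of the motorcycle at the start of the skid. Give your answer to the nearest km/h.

Initial speed ≈ 107 km/h

Deceleration a = μg = 0.28 × 9.8 = 2.744 m/s².
v = √(2a·d) = √(2 × 2.744 × 159.9) = √877.531 = 29.6231 m/s.
= 29.6231 × 3.6 = 106.643 km/h.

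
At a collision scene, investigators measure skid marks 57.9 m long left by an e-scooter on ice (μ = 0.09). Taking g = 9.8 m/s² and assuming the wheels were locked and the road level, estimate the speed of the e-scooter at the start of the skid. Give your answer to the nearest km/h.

Deceleration a = μg = 0.09 × 9.8 = 0.882 m/s².
v = √(2a·d) = √(2 × 0.882 × 57.9) = √102.136 = 10.1062 m/s.
= 10.1062 × 3.6 = 36.382 km/h.

Initial speed ≈ 36 km/h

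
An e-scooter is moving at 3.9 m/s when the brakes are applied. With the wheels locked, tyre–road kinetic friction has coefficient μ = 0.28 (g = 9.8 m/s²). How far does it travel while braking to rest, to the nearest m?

Braking distance ≈ 3 m

a = μg = 0.28 × 9.8 = 2.744 m/s².
Braking distance = v²/(2a) = 3.9000² / (2 × 2.744) = 15.210 / 5.488 = 2.772 m.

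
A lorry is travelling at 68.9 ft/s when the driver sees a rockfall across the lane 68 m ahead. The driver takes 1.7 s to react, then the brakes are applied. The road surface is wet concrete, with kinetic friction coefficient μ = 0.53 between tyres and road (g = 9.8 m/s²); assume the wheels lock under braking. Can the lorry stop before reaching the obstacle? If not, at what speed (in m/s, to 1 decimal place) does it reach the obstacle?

No — it strikes the obstacle at 10.3 m/s

68.9 ft/s × 0.3048 = 21.0007 m/s.
a = μg = 0.53 × 9.8 = 5.194 m/s².
Reaction distance = 21.0007 × 1.7 = 35.701 m.
Braking distance needed to stop: v²/(2a) = 441.029 / 10.388 = 42.456 m, so total needed = 35.701 + 42.456 = 78.157 m > 68 m — it cannot stop.
Distance remaining when braking begins: 68 − 35.701 = 32.299 m.
v² = v₀² − 2a·d = 441.029 − 2 × 5.194 × 32.299 = 105.507 m²/s².
v = √105.507 = 10.272 m/s.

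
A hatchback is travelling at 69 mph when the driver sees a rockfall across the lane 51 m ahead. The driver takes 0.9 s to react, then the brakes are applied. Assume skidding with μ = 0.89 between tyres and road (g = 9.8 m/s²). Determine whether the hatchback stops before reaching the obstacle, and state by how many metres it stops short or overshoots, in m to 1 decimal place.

69 mph × 0.44704 = 30.8458 m/s.
a = μg = 0.89 × 9.8 = 8.722 m/s².
Reaction distance = 30.8458 × 0.9 = 27.761 m.
Braking distance = v²/(2a) = 951.463 / 17.444 = 54.544 m.
Total stopping distance = 27.761 + 54.544 = 82.305 m, vs 51 m available — it cannot stop in time and overshoots by 82.305 − 51 = 31.305 m.

No — it overshoots by 31.3 m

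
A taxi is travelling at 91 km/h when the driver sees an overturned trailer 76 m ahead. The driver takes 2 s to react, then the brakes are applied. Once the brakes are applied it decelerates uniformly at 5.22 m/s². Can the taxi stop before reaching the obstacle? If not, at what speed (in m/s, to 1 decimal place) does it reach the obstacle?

No — it strikes the obstacle at 19.3 m/s

91 km/h ÷ 3.6 = 25.2778 m/s.
Reaction distance = 25.2778 × 2 = 50.556 m.
Braking distance needed to stop: v²/(2a) = 638.967 / 10.440 = 61.204 m, so total needed = 50.556 + 61.204 = 111.760 m > 76 m — it cannot stop.
Distance remaining when braking begins: 76 − 50.556 = 25.444 m.
v² = v₀² − 2a·d = 638.967 − 2 × 5.220 × 25.444 = 373.332 m²/s².
v = √373.332 = 19.322 m/s.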